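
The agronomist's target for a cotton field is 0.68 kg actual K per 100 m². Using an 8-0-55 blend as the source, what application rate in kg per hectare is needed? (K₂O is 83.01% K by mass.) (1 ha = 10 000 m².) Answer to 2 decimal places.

148.94 kg of product per hectare

As K₂O: 0.68 / 0.8301 = 0.819178 kg per 100 m².
Product per 100 m² = 0.819178 / 55% = 1.48942 kg.
Convert to per hectare: 1.48942 × 100 = 148.942 kg.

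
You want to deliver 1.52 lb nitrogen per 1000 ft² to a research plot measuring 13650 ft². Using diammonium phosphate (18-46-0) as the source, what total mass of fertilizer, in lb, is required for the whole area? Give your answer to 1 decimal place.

Product per 1000 ft² = 1.52 / 18% = 8.44444 lb.
Total product = 8.44444 × 13650 / 1000 = 115.267 lb.

115.3 lb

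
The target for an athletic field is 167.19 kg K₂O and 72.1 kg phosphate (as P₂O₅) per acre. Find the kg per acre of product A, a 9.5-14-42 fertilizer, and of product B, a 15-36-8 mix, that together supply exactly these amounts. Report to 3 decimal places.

388.717 kg product A, 49.110 kg product B

Let a = kg of product A, b = kg of product B (per acre).
K₂O: 0.42·a + 0.08·b = 167.19
P₂O₅: 0.14·a + 0.36·b = 72.1
Eliminate a: (row1) − 0.42/0.14·(row2) → -1·b = -49.11, so b = 49.11.
Back-substitute: a = (167.19 − 0.08·49.11) / 0.42 = 388.7171.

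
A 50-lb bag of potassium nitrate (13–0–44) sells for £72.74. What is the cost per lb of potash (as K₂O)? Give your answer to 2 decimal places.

£3.31 per lb K₂O

K₂O in bag = 50 × 44% = 22 lb.
Cost per lb K₂O = £72.74 / 22 = £3.3064.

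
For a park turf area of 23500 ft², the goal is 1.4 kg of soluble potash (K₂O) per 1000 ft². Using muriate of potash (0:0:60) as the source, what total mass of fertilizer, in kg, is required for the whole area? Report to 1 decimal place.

54.8 kg

Product per 1000 ft² = 1.4 / 60% = 2.33333 kg.
Total product = 2.33333 × 23500 / 1000 = 54.8333 kg.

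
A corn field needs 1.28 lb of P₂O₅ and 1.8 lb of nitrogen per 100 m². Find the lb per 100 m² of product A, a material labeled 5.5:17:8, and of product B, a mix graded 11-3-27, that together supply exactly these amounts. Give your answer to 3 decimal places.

Per-100 m² balance (a = product A, b = product B):
P₂O₅: 0.17·a + 0.03·b = 1.28
N: 0.055·a + 0.11·b = 1.8
From row1: a = (1.28 − 0.03·b) / 0.17.
Into row2: 0.055·(1.28 − 0.03·b)/0.17 + 0.11·b = 1.8 → b = 13.8182, a = 5.09091.

5.091 lb product A, 13.818 lb product B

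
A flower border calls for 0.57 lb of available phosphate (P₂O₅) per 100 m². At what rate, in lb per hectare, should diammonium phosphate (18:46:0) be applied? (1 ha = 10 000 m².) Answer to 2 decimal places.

Product per 100 m² = 0.57 / 46% = 1.23913 lb.
Convert to per hectare: 1.23913 × 100 = 123.913 lb.

123.91 lb of product per hectare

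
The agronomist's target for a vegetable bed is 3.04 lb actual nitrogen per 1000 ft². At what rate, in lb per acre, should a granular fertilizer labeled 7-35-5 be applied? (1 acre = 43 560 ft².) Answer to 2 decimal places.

1891.75 lb of product per acre

Product per 1000 ft² = 3.04 / 7% = 43.4286 lb.
Convert to per acre: 43.4286 × 43.56 = 1891.749 lb.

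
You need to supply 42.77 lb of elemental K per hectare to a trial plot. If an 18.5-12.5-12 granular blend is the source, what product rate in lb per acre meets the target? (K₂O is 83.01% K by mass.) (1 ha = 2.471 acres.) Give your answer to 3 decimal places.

As K₂O: 42.77 / 0.8301 = 51.5239 lb per hectare.
Product per hectare = 51.5239 / 12% = 429.366 lb.
Convert to per acre: 429.366 × 0.404694 = 173.76202 lb.

173.762 lb of product per acre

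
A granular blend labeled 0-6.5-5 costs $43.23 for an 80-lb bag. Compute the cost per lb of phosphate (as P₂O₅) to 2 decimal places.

P₂O₅ in bag = 80 × 6.5% = 5.2 lb.
Cost per lb P₂O₅ = $43.23 / 5.2 = $8.3135.

$8.31 per lb P₂O₅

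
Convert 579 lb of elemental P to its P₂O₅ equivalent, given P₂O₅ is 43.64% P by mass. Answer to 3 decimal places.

P₂O₅ = 579 / 0.4364 = 1326.7644 lb.

1326.764 lb P₂O₅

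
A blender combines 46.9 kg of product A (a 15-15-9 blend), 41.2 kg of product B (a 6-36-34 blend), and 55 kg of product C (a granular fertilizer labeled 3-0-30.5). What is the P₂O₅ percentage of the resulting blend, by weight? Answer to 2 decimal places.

Total mass = 46.9 + 41.2 + 55 = 143.1 kg.
P₂O₅ mass = 15%×46.9 + 36%×41.2 + 0%×55 = 21.867 kg.
% P₂O₅ = 21.867 / 143.1 = 15.2809%.

15.28% P₂O₅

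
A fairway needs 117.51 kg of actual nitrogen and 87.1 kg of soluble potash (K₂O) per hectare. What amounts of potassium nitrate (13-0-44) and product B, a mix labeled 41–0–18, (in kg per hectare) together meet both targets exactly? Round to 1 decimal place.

92.7 kg potassium nitrate, 257.2 kg product B

Let a = kg of potassium nitrate, b = kg of product B (per hectare).
N: 0.13·a + 0.41·b = 117.51
K₂O: 0.44·a + 0.18·b = 87.1
Solving simultaneously: a = 92.7338, b = 257.206.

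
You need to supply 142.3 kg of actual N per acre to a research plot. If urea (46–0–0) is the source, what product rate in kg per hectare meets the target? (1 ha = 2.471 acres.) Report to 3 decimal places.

Product per acre = 142.3 / 46% = 309.348 kg.
Convert to per hectare: 309.348 × 2.471 = 764.39848 kg.

764.398 kg of product per hectare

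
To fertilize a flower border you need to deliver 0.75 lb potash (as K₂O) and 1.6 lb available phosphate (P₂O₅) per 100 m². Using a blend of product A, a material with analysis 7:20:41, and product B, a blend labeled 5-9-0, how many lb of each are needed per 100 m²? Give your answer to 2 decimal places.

1.83 lb product A, 13.71 lb product B

Let a = lb of product A, b = lb of product B (per 100 m²).
K₂O: 0.41·a + 0·b = 0.75
P₂O₅: 0.2·a + 0.09·b = 1.6
From row1: a = (0.75 − 0·b) / 0.41.
Into row2: 0.2·(0.75 − 0·b)/0.41 + 0.09·b = 1.6 → b = 13.7127, a = 1.82927.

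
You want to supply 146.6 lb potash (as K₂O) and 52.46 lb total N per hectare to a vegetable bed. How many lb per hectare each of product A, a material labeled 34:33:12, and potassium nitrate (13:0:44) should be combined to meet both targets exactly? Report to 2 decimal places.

Let a = lb of product A, b = lb of potassium nitrate (per hectare).
K₂O: 0.12·a + 0.44·b = 146.6
N: 0.34·a + 0.13·b = 52.46
From row1: a = (146.6 − 0.44·b) / 0.12.
Into row2: 0.34·(146.6 − 0.44·b)/0.12 + 0.13·b = 52.46 → b = 324.991, a = 30.0328.

30.03 lb product A, 324.99 lb potassium nitrate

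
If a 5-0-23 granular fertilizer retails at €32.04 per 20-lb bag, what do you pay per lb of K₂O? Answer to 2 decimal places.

K₂O in bag = 20 × 23% = 4.6 lb.
Cost per lb K₂O = €32.04 / 4.6 = €6.9652.

€6.97 per lb K₂O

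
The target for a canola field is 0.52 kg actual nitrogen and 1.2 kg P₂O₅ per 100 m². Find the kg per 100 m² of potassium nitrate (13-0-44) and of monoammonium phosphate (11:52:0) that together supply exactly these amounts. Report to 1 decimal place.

2.0 kg potassium nitrate, 2.3 kg monoammonium phosphate

Per-100 m² balance (a = potassium nitrate, b = monoammonium phosphate):
N: 0.13·a + 0.11·b = 0.52
P₂O₅: 0·a + 0.52·b = 1.2
Solving simultaneously: a = 2.04734, b = 2.30769.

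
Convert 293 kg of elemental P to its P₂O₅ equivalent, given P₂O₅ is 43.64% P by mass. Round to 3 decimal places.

671.402 kg P₂O₅

P₂O₅ = 293 / 0.4364 = 671.4024 kg.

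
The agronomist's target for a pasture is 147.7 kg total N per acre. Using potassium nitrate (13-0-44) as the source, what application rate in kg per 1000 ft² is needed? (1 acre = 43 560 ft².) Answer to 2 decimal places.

26.08 kg of product per thousand sq ft

Product per acre = 147.7 / 13% = 1136.15 kg.
Convert to per 1000 ft²: 1136.15 × 0.0229568 = 26.0825 kg.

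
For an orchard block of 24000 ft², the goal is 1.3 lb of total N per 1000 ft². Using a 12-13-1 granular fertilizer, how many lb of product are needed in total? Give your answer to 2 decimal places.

260.00 lb

Product per 1000 ft² = 1.3 / 12% = 10.8333 lb.
Total product = 10.8333 × 24000 / 1000 = 260 lb.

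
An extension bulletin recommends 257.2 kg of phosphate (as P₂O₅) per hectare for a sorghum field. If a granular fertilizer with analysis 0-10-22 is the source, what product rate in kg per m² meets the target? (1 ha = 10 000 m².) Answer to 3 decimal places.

0.257 kg of product per sq m

Product per hectare = 257.2 / 10% = 2572 kg.
Convert to per m²: 2572 × 0.0001 = 0.2572 kg.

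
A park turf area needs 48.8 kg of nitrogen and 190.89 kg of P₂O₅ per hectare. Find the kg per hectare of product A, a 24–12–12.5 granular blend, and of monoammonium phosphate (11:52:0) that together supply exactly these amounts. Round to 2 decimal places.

39.23 kg product A, 358.04 kg monoammonium phosphate

With a, b = kg per hectare of product A and monoammonium phosphate:
N: 0.24·a + 0.11·b = 48.8
P₂O₅: 0.12·a + 0.52·b = 190.89
Solving simultaneously: a = 39.2303, b = 358.043.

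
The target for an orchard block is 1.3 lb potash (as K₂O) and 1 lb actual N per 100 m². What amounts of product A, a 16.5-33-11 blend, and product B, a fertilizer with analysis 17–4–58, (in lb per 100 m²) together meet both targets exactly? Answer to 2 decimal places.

Let a = lb of product A, b = lb of product B (per 100 m²).
K₂O: 0.11·a + 0.58·b = 1.3
N: 0.165·a + 0.17·b = 1
Eliminate b: (row1) − 0.58/0.17·(row2) → -0.452941·a = -2.11176, so a = 4.66234.
Then b = (1 − 0.165·4.66234) / 0.17 = 1.35714.

4.66 lb product A, 1.36 lb product B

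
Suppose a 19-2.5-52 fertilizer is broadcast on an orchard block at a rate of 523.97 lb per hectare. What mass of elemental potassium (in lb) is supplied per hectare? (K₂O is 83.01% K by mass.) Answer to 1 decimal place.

226.2 lb K per hectare

K₂O per hectare = 523.97 × 52% = 272.464 lb.
Elemental K = 272.464 × 0.8301 = 226.173 lb per hectare.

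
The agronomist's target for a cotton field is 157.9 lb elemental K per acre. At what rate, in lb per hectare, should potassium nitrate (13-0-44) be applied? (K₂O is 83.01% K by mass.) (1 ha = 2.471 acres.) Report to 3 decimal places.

As K₂O: 157.9 / 0.8301 = 190.218 lb per acre.
Product per acre = 190.218 / 44% = 432.314 lb.
Convert to per hectare: 432.314 × 2.471 = 1068.2473 lb.

1068.247 lb of product per hectare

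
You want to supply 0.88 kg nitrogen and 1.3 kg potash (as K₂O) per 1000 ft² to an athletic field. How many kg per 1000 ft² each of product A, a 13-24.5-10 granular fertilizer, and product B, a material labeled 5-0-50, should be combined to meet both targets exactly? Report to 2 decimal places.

6.25 kg product A, 1.35 kg product B

Per-1000 ft² balance (a = product A, b = product B):
N: 0.13·a + 0.05·b = 0.88
K₂O: 0.1·a + 0.5·b = 1.3
From row1: a = (0.88 − 0.05·b) / 0.13.
Into row2: 0.1·(0.88 − 0.05·b)/0.13 + 0.5·b = 1.3 → b = 1.35, a = 6.25.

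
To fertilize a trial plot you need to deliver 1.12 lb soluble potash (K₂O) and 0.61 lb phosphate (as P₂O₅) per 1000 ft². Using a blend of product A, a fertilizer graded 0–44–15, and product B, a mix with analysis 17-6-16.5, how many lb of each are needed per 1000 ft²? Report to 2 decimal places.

With a, b = lb per 1000 ft² of product A and product B:
K₂O: 0.15·a + 0.165·b = 1.12
P₂O₅: 0.44·a + 0.06·b = 0.61
From row1: a = (1.12 − 0.165·b) / 0.15.
Into row2: 0.44·(1.12 − 0.165·b)/0.15 + 0.06·b = 0.61 → b = 6.30975, a = 0.525943.

0.53 lb product A, 6.31 lb product B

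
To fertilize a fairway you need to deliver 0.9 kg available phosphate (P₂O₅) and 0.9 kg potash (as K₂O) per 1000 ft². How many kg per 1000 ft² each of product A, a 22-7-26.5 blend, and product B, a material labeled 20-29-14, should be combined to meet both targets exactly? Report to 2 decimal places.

With a, b = kg per 1000 ft² of product A and product B:
P₂O₅: 0.07·a + 0.29·b = 0.9
K₂O: 0.265·a + 0.14·b = 0.9
From row1: a = (0.9 − 0.29·b) / 0.07.
Into row2: 0.265·(0.9 − 0.29·b)/0.07 + 0.14·b = 0.9 → b = 2.61745, a = 2.01342.

2.01 kg product A, 2.62 kg product B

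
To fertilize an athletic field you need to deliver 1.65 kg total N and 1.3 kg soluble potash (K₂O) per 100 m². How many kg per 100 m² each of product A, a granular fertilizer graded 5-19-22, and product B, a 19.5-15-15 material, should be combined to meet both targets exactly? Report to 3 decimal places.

With a, b = kg per 100 m² of product A and product B:
N: 0.05·a + 0.195·b = 1.65
K₂O: 0.22·a + 0.15·b = 1.3
Eliminate a: (row1) − 0.05/0.22·(row2) → 0.160909·b = 1.35455, so b = 8.41808.
Back-substitute: a = (1.65 − 0.195·8.41808) / 0.05 = 0.169492.

0.169 kg product A, 8.418 kg product B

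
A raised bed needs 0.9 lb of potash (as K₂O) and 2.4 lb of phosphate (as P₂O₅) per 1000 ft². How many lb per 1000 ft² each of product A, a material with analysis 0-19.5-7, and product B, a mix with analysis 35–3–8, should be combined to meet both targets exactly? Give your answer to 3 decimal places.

Per-1000 ft² balance (a = product A, b = product B):
K₂O: 0.07·a + 0.08·b = 0.9
P₂O₅: 0.195·a + 0.03·b = 2.4
Eliminate a: (row1) − 0.07/0.195·(row2) → 0.0692308·b = 0.0384615, so b = 0.555556.
Back-substitute: a = (0.9 − 0.08·0.555556) / 0.07 = 12.2222.

12.222 lb product A, 0.556 lb product B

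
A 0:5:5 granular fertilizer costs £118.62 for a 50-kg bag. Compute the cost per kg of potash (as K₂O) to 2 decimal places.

K₂O in bag = 50 × 5% = 2.5 kg.
Cost per kg K₂O = £118.62 / 2.5 = £47.4480.

£47.45 per kg K₂O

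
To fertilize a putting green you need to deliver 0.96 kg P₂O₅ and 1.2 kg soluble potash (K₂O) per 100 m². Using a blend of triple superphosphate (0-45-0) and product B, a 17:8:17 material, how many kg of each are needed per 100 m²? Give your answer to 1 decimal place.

0.9 kg triple superphosphate, 7.1 kg product B

Let a = kg of triple superphosphate, b = kg of product B (per 100 m²).
P₂O₅: 0.45·a + 0.08·b = 0.96
K₂O: 0·a + 0.17·b = 1.2
Solving simultaneously: a = 0.878431, b = 7.05882.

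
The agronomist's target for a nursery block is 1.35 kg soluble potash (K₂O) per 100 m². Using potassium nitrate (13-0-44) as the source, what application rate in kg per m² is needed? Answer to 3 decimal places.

Product per 100 m² = 1.35 / 44% = 3.06818 kg.
Convert to per m²: 3.06818 × 0.01 = 0.0306818 kg.

0.031 kg of product per sq m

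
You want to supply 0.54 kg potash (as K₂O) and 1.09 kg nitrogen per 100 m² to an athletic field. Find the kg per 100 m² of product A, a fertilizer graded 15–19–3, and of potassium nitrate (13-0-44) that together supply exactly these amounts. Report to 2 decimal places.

6.59 kg product A, 0.78 kg potassium nitrate

Let a = kg of product A, b = kg of potassium nitrate (per 100 m²).
K₂O: 0.03·a + 0.44·b = 0.54
N: 0.15·a + 0.13·b = 1.09
Solving simultaneously: a = 6.59259, b = 0.777778.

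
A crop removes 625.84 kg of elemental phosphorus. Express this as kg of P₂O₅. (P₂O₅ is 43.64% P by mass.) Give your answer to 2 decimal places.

P₂O₅ = 625.84 / 0.4364 = 1434.097 kg.

1434.10 kg P₂O₅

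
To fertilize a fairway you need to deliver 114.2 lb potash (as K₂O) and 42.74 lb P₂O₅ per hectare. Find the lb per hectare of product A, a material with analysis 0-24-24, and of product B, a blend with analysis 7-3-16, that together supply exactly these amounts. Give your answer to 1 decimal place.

Per-hectare balance (a = product A, b = product B):
K₂O: 0.24·a + 0.16·b = 114.2
P₂O₅: 0.24·a + 0.03·b = 42.74
Eliminate a: (row1) − 0.24/0.24·(row2) → 0.13·b = 71.46, so b = 549.692.
Back-substitute: a = (114.2 − 0.16·549.692) / 0.24 = 109.372.

109.4 lb product A, 549.7 lb product B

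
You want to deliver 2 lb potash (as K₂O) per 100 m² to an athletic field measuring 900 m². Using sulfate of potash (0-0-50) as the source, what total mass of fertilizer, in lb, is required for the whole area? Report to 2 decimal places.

36.00 lb

Product per 100 m² = 2 / 50% = 4 lb.
Total product = 4 × 900 / 100 = 36 lb.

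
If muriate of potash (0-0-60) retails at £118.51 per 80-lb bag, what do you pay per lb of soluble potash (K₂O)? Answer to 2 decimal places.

£2.47 per lb K₂O

K₂O in bag = 80 × 60% = 48 lb.
Cost per lb K₂O = £118.51 / 48 = £2.4690.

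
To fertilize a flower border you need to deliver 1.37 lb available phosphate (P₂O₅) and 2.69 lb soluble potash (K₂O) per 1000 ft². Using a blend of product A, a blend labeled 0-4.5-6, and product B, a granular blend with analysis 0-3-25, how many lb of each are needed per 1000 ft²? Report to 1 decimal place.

27.7 lb product A, 4.1 lb product B

Let a = lb of product A, b = lb of product B (per 1000 ft²).
P₂O₅: 0.045·a + 0.03·b = 1.37
K₂O: 0.06·a + 0.25·b = 2.69
Eliminate a: (row1) − 0.045/0.06·(row2) → -0.1575·b = -0.6475, so b = 4.11111.
Back-substitute: a = (1.37 − 0.03·4.11111) / 0.045 = 27.7037.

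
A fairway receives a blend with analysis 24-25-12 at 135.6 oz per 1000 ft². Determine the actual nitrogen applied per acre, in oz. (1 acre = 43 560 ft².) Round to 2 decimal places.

1417.62 oz N per acre

nitrogen per 1000 ft² = 135.6 × 24% = 32.544 oz.
Convert to per acre: 32.544 × 43.56 = 1417.617 oz.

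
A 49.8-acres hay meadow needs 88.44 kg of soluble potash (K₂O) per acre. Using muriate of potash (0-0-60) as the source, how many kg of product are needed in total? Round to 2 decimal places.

7340.52 kg

Product per acre = 88.44 / 60% = 147.4 kg.
Total product = 147.4 × 49.8 = 7340.52 kg.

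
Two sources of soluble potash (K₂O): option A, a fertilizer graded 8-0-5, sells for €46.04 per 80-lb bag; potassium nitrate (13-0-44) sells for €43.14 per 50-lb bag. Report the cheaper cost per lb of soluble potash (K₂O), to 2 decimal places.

€1.96 per lb K₂O (potassium nitrate)

option A: K₂O per bag = 80 × 5% = 4 lb; cost = 46.04 / 4 = €11.5100/lb K₂O.
potassium nitrate: K₂O per bag = 50 × 44% = 22 lb; cost = 43.14 / 22 = €1.9609/lb K₂O.
potassium nitrate is cheaper.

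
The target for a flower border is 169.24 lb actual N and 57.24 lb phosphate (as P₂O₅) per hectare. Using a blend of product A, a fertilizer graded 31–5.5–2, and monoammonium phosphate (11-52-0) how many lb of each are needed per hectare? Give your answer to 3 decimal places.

526.641 lb product A, 54.374 lb monoammonium phosphate

With a, b = lb per hectare of product A and monoammonium phosphate:
N: 0.31·a + 0.11·b = 169.24
P₂O₅: 0.055·a + 0.52·b = 57.24
Eliminate a: (row1) − 0.31/0.055·(row2) → -2.82091·b = -153.385, so b = 54.37448.
Back-substitute: a = (169.24 − 0.11·54.37448) / 0.31 = 526.6413.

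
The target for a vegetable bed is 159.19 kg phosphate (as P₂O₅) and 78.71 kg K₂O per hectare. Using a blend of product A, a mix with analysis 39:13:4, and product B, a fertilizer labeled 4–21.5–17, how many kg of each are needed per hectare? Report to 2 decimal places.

751.09 kg product A, 286.27 kg product B

Per-hectare balance (a = product A, b = product B):
P₂O₅: 0.13·a + 0.215·b = 159.19
K₂O: 0.04·a + 0.17·b = 78.71
Eliminate b: (row1) − 0.215/0.17·(row2) → 0.0794118·a = 59.645, so a = 751.085.
Then b = (78.71 − 0.04·751.085) / 0.17 = 286.274.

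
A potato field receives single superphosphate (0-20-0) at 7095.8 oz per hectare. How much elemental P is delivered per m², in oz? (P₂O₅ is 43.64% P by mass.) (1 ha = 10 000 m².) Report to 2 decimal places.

P₂O₅ per hectare = 7095.8 × 20% = 1419.16 oz.
Elemental P = 1419.16 × 0.4364 = 619.321 oz per hectare.
Convert to per m²: 619.321 × 0.0001 = 0.0619321 oz.

0.06 oz P per sq m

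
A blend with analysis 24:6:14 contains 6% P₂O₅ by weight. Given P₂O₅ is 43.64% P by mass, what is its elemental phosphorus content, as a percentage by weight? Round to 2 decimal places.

%P = 6 × 0.4364 = 2.6184%.

2.62% P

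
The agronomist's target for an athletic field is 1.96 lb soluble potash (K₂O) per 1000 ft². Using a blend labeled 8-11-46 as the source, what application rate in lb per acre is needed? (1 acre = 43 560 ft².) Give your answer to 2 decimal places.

185.60 lb of product per acre

Product per 1000 ft² = 1.96 / 46% = 4.26087 lb.
Convert to per acre: 4.26087 × 43.56 = 185.603 lb.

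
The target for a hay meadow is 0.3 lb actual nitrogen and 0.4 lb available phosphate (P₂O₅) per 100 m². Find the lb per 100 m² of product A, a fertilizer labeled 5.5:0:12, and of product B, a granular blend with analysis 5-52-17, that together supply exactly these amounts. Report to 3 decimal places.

4.755 lb product A, 0.769 lb product B

Let a = lb of product A, b = lb of product B (per 100 m²).
N: 0.055·a + 0.05·b = 0.3
P₂O₅: 0·a + 0.52·b = 0.4
Solving simultaneously: a = 4.75524, b = 0.769231.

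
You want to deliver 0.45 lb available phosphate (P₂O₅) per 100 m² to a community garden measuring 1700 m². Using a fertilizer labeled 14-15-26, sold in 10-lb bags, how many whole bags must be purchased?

Product per 100 m² = 0.45 / 15% = 3 lb.
Total product = 3 × 1700 / 100 = 51 lb.
Bags = ⌈51 / 10⌉ = 6.

6 bags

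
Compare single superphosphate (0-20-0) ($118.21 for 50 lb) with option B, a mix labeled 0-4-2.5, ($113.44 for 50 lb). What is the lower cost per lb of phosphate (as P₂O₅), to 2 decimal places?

single superphosphate: P₂O₅ per bag = 50 × 20% = 10 lb; cost = 118.21 / 10 = $11.8210/lb P₂O₅.
option B: P₂O₅ per bag = 50 × 4% = 2 lb; cost = 113.44 / 2 = $56.7200/lb P₂O₅.
single superphosphate is cheaper.

$11.82 per lb P₂O₅ (single superphosphate)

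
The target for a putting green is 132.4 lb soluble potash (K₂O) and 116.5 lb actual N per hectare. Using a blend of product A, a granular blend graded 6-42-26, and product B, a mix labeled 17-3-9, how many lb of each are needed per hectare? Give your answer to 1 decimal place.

Per-hectare balance (a = product A, b = product B):
K₂O: 0.26·a + 0.09·b = 132.4
N: 0.06·a + 0.17·b = 116.5
From row1: a = (132.4 − 0.09·b) / 0.26.
Into row2: 0.06·(132.4 − 0.09·b)/0.26 + 0.17·b = 116.5 → b = 575.928, a = 309.871.

309.9 lb product A, 575.9 lb product B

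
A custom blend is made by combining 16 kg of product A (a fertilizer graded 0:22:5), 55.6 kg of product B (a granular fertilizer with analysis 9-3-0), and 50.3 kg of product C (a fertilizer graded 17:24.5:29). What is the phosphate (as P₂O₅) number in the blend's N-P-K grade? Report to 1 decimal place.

14.4% P₂O₅

Total mass = 16 + 55.6 + 50.3 = 121.9 kg.
P₂O₅ mass = 22%×16 + 3%×55.6 + 24.5%×50.3 = 17.5115 kg.
% P₂O₅ = 17.5115 / 121.9 = 14.3655%.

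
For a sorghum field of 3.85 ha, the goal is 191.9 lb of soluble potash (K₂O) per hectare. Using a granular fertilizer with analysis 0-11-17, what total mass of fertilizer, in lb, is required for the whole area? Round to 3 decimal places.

4345.971 lb

Product per hectare = 191.9 / 17% = 1128.82 lb.
Total product = 1128.82 × 3.85 = 4345.9706 lb.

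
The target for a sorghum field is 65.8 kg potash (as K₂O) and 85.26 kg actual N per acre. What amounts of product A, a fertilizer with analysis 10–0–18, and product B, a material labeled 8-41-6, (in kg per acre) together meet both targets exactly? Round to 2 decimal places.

17.67 kg product A, 1043.67 kg product B

Per-acre balance (a = product A, b = product B):
K₂O: 0.18·a + 0.06·b = 65.8
N: 0.1·a + 0.08·b = 85.26
From row1: a = (65.8 − 0.06·b) / 0.18.
Into row2: 0.1·(65.8 − 0.06·b)/0.18 + 0.08·b = 85.26 → b = 1043.667, a = 17.6667.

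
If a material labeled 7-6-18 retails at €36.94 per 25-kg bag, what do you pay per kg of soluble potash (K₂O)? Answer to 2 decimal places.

€8.21 per kg K₂O

K₂O in bag = 25 × 18% = 4.5 kg.
Cost per kg K₂O = €36.94 / 4.5 = €8.2089.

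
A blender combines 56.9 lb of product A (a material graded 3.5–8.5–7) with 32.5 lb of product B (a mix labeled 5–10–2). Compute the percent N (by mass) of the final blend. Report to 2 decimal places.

4.05% N

Total mass = 56.9 + 32.5 = 89.4 lb.
N mass = 3.5%×56.9 + 5%×32.5 = 3.6165 lb.
% N = 3.6165 / 89.4 = 4.0453%.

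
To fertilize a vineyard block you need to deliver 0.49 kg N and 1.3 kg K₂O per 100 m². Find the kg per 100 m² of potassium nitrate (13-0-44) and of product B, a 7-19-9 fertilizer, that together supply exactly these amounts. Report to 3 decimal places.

2.455 kg potassium nitrate, 2.440 kg product B

With a, b = kg per 100 m² of potassium nitrate and product B:
N: 0.13·a + 0.07·b = 0.49
K₂O: 0.44·a + 0.09·b = 1.3
Eliminate b: (row1) − 0.07/0.09·(row2) → -0.212222·a = -0.521111, so a = 2.455497.
Then b = (1.3 − 0.44·2.455497) / 0.09 = 2.43979.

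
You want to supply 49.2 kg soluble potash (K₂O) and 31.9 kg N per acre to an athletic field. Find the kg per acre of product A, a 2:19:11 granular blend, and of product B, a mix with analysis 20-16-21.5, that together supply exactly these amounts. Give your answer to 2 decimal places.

With a, b = kg per acre of product A and product B:
K₂O: 0.11·a + 0.215·b = 49.2
N: 0.02·a + 0.2·b = 31.9
From row1: a = (49.2 − 0.215·b) / 0.11.
Into row2: 0.02·(49.2 − 0.215·b)/0.11 + 0.2·b = 31.9 → b = 142.655, a = 168.446.

168.45 kg product A, 142.66 kg product B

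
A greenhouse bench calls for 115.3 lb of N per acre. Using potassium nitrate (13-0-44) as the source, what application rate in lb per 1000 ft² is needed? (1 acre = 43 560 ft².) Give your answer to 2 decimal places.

20.36 lb of product per thousand sq ft

Product per acre = 115.3 / 13% = 886.923 lb.
Convert to per 1000 ft²: 886.923 × 0.0229568 = 20.361 lb.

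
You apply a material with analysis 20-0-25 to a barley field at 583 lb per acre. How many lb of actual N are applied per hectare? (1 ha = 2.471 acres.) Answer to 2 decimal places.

288.12 lb N per hectare

nitrogen per acre = 583 × 20% = 116.6 lb.
Convert to per hectare: 116.6 × 2.471 = 288.119 lb.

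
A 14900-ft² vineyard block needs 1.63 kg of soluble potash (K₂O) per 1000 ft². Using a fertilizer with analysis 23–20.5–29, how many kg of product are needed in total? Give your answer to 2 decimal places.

Product per 1000 ft² = 1.63 / 29% = 5.62069 kg.
Total product = 5.62069 × 14900 / 1000 = 83.7483 kg.

83.75 kg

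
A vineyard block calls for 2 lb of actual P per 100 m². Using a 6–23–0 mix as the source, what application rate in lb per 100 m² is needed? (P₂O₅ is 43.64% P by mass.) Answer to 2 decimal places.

19.93 lb of product per hundred sq m

As P₂O₅: 2 / 0.4364 = 4.58295 lb per 100 m².
Product per 100 m² = 4.58295 / 23% = 19.9259 lb.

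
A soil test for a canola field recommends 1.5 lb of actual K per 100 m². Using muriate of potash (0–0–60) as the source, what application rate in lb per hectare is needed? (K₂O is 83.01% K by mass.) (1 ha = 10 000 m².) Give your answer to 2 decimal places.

As K₂O: 1.5 / 0.8301 = 1.80701 lb per 100 m².
Product per 100 m² = 1.80701 / 60% = 3.01169 lb.
Convert to per hectare: 3.01169 × 100 = 301.169 lb.

301.17 lb of product per hectare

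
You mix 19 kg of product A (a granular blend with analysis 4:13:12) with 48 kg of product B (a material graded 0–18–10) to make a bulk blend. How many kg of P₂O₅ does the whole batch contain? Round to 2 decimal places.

11.11 kg P₂O₅

P₂O₅ mass = 13%×19 + 18%×48 = 11.11 kg.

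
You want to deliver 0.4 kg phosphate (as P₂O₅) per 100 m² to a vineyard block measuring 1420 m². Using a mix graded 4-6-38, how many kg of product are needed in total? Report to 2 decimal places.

94.67 kg

Product per 100 m² = 0.4 / 6% = 6.66667 kg.
Total product = 6.66667 × 1420 / 100 = 94.6667 kg.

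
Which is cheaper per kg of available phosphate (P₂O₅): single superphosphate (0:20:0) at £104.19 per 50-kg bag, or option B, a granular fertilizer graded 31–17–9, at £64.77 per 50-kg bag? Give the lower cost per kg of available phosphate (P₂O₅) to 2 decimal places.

single superphosphate: P₂O₅ per bag = 50 × 20% = 10 kg; cost = 104.19 / 10 = £10.4190/kg P₂O₅.
option B: P₂O₅ per bag = 50 × 17% = 8.5 kg; cost = 64.77 / 8.5 = £7.6200/kg P₂O₅.
option B is cheaper.

£7.62 per kg P₂O₅ (option B)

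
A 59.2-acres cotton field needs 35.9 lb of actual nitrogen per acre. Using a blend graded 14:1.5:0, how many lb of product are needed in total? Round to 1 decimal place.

Product per acre = 35.9 / 14% = 256.429 lb.
Total product = 256.429 × 59.2 = 15180.57 lb.

15180.6 lb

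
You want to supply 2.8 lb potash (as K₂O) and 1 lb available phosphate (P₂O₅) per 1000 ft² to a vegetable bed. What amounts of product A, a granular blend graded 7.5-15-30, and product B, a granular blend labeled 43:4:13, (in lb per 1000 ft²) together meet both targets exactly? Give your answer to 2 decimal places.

2.40 lb product A, 16.00 lb product B

With a, b = lb per 1000 ft² of product A and product B:
K₂O: 0.3·a + 0.13·b = 2.8
P₂O₅: 0.15·a + 0.04·b = 1
Solving simultaneously: a = 2.4, b = 16.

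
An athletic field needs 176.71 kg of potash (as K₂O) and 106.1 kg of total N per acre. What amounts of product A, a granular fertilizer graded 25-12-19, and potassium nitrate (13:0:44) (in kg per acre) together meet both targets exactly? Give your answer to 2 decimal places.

277.98 kg product A, 281.58 kg potassium nitrate

Let a = kg of product A, b = kg of potassium nitrate (per acre).
K₂O: 0.19·a + 0.44·b = 176.71
N: 0.25·a + 0.13·b = 106.1
Solving simultaneously: a = 277.9801, b = 281.577.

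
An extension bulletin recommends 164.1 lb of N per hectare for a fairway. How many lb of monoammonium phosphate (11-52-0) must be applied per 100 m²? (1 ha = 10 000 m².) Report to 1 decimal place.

Product per hectare = 164.1 / 11% = 1491.82 lb.
Convert to per 100 m²: 1491.82 × 0.01 = 14.9182 lb.

14.9 lb of product per hundred sq m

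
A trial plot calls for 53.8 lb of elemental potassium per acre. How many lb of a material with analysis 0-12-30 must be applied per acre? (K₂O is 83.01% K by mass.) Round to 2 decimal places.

As K₂O: 53.8 / 0.8301 = 64.8115 lb per acre.
Product per acre = 64.8115 / 30% = 216.038 lb.

216.04 lb of product per acre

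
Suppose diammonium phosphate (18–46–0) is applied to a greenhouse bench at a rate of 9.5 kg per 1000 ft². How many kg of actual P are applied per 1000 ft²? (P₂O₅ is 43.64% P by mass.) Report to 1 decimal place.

P₂O₅ per 1000 ft² = 9.5 × 46% = 4.37 kg.
Elemental P = 4.37 × 0.4364 = 1.90707 kg per 1000 ft².

1.9 kg P per thousand sq ft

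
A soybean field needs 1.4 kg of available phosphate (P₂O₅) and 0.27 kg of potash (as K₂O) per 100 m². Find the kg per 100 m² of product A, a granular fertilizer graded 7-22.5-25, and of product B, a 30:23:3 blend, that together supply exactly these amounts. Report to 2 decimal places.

Per-100 m² balance (a = product A, b = product B):
P₂O₅: 0.225·a + 0.23·b = 1.4
K₂O: 0.25·a + 0.03·b = 0.27
Eliminate b: (row1) − 0.23/0.03·(row2) → -1.69167·a = -0.67, so a = 0.396059.
Then b = (0.27 − 0.25·0.396059) / 0.03 = 5.69951.

0.40 kg product A, 5.70 kg product B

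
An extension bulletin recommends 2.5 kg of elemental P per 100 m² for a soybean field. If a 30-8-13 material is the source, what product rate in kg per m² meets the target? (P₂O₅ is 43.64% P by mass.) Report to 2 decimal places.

0.72 kg of product per sq m

As P₂O₅: 2.5 / 0.4364 = 5.72869 kg per 100 m².
Product per 100 m² = 5.72869 / 8% = 71.6086 kg.
Convert to per m²: 71.6086 × 0.01 = 0.716086 kg.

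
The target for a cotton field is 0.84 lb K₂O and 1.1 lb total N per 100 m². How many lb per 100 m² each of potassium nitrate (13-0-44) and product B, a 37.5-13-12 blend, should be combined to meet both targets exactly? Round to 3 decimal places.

1.225 lb potassium nitrate, 2.509 lb product B

Let a = lb of potassium nitrate, b = lb of product B (per 100 m²).
K₂O: 0.44·a + 0.12·b = 0.84
N: 0.13·a + 0.375·b = 1.1
Eliminate b: (row1) − 0.12/0.375·(row2) → 0.3984·a = 0.488, so a = 1.2249.
Then b = (1.1 − 0.13·1.2249) / 0.375 = 2.5087.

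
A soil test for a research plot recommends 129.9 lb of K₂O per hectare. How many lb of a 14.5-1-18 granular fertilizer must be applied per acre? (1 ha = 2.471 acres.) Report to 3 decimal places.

Product per hectare = 129.9 / 18% = 721.667 lb.
Convert to per acre: 721.667 × 0.404694 = 292.054499 lb.

292.054 lb of product per acre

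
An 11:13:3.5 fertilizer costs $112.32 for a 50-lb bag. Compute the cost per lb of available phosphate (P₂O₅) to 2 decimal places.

$17.28 per lb P₂O₅

P₂O₅ in bag = 50 × 13% = 6.5 lb.
Cost per lb P₂O₅ = $112.32 / 6.5 = $17.2800.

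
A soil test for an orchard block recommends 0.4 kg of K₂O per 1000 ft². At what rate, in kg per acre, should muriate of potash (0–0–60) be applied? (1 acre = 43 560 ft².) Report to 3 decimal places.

29.040 kg of product per acre

Product per 1000 ft² = 0.4 / 60% = 0.666667 kg.
Convert to per acre: 0.666667 × 43.56 = 29.04 kg.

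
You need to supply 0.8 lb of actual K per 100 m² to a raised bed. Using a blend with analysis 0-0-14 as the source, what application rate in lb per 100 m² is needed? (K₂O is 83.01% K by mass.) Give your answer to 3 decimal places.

6.884 lb of product per hundred sq m

As K₂O: 0.8 / 0.8301 = 0.963739 lb per 100 m².
Product per 100 m² = 0.963739 / 14% = 6.88385 lb.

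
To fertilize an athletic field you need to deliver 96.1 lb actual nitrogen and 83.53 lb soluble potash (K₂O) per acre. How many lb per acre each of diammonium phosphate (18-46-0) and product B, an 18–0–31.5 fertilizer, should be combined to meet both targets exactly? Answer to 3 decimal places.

Let a = lb of diammonium phosphate, b = lb of product B (per acre).
N: 0.18·a + 0.18·b = 96.1
K₂O: 0·a + 0.315·b = 83.53
Solving simultaneously: a = 268.7143, b = 265.1746.

268.714 lb diammonium phosphate, 265.175 lb product B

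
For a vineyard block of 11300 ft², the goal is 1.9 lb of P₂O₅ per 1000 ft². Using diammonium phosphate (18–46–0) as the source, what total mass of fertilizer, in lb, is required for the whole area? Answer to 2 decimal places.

Product per 1000 ft² = 1.9 / 46% = 4.13043 lb.
Total product = 4.13043 × 11300 / 1000 = 46.6739 lb.

46.67 lb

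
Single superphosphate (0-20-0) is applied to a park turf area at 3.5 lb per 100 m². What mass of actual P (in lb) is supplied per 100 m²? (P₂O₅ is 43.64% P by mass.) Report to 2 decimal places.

0.31 lb P per hundred sq m

P₂O₅ per 100 m² = 3.5 × 20% = 0.7 lb.
Elemental P = 0.7 × 0.4364 = 0.30548 lb per 100 m².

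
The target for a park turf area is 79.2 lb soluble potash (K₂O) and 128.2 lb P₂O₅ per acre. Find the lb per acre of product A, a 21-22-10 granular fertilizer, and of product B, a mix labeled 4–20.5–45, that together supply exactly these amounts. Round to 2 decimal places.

528.08 lb product A, 58.65 lb product B

With a, b = lb per acre of product A and product B:
K₂O: 0.1·a + 0.45·b = 79.2
P₂O₅: 0.22·a + 0.205·b = 128.2
From row1: a = (79.2 − 0.45·b) / 0.1.
Into row2: 0.22·(79.2 − 0.45·b)/0.1 + 0.205·b = 128.2 → b = 58.6497, a = 528.076.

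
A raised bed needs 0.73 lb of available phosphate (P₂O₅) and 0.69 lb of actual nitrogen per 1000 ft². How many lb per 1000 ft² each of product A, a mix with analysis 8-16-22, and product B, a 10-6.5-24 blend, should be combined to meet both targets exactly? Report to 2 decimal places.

2.61 lb product A, 4.81 lb product B

Per-1000 ft² balance (a = product A, b = product B):
P₂O₅: 0.16·a + 0.065·b = 0.73
N: 0.08·a + 0.1·b = 0.69
From row1: a = (0.73 − 0.065·b) / 0.16.
Into row2: 0.08·(0.73 − 0.065·b)/0.16 + 0.1·b = 0.69 → b = 4.81481, a = 2.60648.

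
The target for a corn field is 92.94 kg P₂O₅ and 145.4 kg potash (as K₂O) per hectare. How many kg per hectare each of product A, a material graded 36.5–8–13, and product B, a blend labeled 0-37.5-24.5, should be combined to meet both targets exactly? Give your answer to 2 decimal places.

Let a = kg of product A, b = kg of product B (per hectare).
P₂O₅: 0.08·a + 0.375·b = 92.94
K₂O: 0.13·a + 0.245·b = 145.4
From row1: a = (92.94 − 0.375·b) / 0.08.
Into row2: 0.13·(92.94 − 0.375·b)/0.08 + 0.245·b = 145.4 → b = 15.4443, a = 1089.355.

1089.36 kg product A, 15.44 kg product B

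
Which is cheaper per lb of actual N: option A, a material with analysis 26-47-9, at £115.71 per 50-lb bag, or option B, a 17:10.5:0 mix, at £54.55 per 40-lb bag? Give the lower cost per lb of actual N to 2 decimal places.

£8.02 per lb N (option B)

option A: N per bag = 50 × 26% = 13 lb; cost = 115.71 / 13 = £8.9008/lb N.
option B: N per bag = 40 × 17% = 6.8 lb; cost = 54.55 / 6.8 = £8.0221/lb N.
option B is cheaper.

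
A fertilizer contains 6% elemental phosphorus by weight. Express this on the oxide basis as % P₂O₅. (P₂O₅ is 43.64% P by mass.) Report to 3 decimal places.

%P₂O₅ = 6 / 0.4364 = 13.7489%.

13.749% P₂O₅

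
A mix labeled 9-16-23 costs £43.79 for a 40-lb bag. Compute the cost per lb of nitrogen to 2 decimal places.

N in bag = 40 × 9% = 3.6 lb.
Cost per lb N = £43.79 / 3.6 = £12.1639.

£12.16 per lb N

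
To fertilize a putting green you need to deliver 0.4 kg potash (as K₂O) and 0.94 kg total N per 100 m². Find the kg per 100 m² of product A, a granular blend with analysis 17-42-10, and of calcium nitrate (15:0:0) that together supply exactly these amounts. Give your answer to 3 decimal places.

Per-100 m² balance (a = product A, b = calcium nitrate):
K₂O: 0.1·a + 0·b = 0.4
N: 0.17·a + 0.15·b = 0.94
Eliminate b: (row1) − 0/0.15·(row2) → 0.1·a = 0.4, so a = 4.
Then b = (0.94 − 0.17·4) / 0.15 = 1.73333.

4.000 kg product A, 1.733 kg calcium nitrate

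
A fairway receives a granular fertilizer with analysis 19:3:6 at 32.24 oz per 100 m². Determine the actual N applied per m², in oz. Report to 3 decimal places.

nitrogen per 100 m² = 32.24 × 19% = 6.1256 oz.
Convert to per m²: 6.1256 × 0.01 = 0.061256 oz.

0.061 oz N per sq m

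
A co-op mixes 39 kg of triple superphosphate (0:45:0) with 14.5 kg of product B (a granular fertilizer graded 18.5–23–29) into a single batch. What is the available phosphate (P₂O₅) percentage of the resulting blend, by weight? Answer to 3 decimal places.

Total mass = 39 + 14.5 = 53.5 kg.
P₂O₅ mass = 45%×39 + 23%×14.5 = 20.885 kg.
% P₂O₅ = 20.885 / 53.5 = 39.0374%.

39.037% P₂O₅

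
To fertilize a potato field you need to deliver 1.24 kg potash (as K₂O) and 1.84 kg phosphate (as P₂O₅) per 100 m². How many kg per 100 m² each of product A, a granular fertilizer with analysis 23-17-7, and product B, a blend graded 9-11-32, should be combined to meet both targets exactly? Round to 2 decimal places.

9.69 kg product A, 1.76 kg product B

Let a = kg of product A, b = kg of product B (per 100 m²).
K₂O: 0.07·a + 0.32·b = 1.24
P₂O₅: 0.17·a + 0.11·b = 1.84
Eliminate b: (row1) − 0.32/0.11·(row2) → -0.424545·a = -4.11273, so a = 9.68737.
Then b = (1.84 − 0.17·9.68737) / 0.11 = 1.75589.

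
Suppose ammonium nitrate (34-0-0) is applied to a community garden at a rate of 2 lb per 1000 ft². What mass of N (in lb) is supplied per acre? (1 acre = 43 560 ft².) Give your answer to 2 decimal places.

nitrogen per 1000 ft² = 2 × 34% = 0.68 lb.
Convert to per acre: 0.68 × 43.56 = 29.6208 lb.

29.62 lb N per acre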